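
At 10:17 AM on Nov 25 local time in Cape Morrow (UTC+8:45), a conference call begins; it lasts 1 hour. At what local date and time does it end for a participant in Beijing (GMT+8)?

Convert start to UTC: 10:17 AM − 8:45 = 1:32 AM UTC on Nov 25.
Add 1 hour duration → 2:32 AM UTC.
Beijing is UTC+8:00, so local end time = 2:32 AM + 8:00 = 10:32 AM on Nov 25.

10:32 AM on November 25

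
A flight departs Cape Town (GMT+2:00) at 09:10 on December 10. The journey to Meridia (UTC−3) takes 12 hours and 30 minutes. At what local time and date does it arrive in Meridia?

Convert departure to UTC: 09:10 − 2:00 = 07:10 UTC on Dec 10.
Add 12 hours 30 minutes travel time → 19:40 UTC.
Meridia is UTC−3:00, so local arrival = 19:40 − 3:00 = 16:40 on Dec 10.

16:40 on Dec 10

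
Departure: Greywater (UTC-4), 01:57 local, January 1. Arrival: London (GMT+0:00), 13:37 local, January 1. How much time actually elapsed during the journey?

Departure in UTC: 01:57 + 4:00 = 05:57 on Jan 1.
Arrival is already UTC: 13:37 on Jan 1.
Elapsed = 13:37 − 05:57 = 7 hours 40 minutes.

7 hours 40 minutes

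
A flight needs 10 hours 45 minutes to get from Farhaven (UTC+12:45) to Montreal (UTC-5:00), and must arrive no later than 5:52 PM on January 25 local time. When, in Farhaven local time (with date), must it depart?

12:52 AM on Jan 26

Target arrival in UTC: 5:52 PM + 5:00 = 10:52 PM on Jan 25.
Subtract 10 hours and 45 minutes → departure 12:07 PM UTC on Jan 25.
Farhaven is UTC+12:45: 12:07 PM + 12:45 = 12:52 AM on Jan 26.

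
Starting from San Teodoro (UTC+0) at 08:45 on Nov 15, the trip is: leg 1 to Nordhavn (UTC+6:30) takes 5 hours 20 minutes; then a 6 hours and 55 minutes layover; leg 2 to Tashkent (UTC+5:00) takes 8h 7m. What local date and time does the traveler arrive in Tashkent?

10:07 on November 16

San Teodoro is at UTC+0, so departure is already 08:45 UTC on Nov 15.
Add 5 hours 20 minutes leg 1 → 14:05 UTC.
Add 6 hours 55 minutes layover in Nordhavn → 21:00 UTC.
Add 8 hours and 7 minutes leg 2 → 05:07 UTC (Nov 16).
Tashkent is UTC+5:00, so local arrival = 05:07 + 5:00 = 10:07 on Nov 16.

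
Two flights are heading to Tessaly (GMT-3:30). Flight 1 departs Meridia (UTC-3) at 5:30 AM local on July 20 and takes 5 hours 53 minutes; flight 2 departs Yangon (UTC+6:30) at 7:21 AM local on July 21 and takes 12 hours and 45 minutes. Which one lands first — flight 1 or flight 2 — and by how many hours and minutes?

Flight 1 in UTC: 5:30 AM + 3:00 = 8:30 AM on Jul 20.
+5 hours 53 minutes → arrive 2:23 PM UTC on Jul 20.
Flight 2 in UTC: 7:21 AM − 6:30 = 12:51 AM on Jul 21.
+12 hours and 45 minutes → arrive 1:36 PM UTC on Jul 21.
Flight 1 lands earlier by 23 hours 13 minutes.

the first, by 23 hours 13 minutes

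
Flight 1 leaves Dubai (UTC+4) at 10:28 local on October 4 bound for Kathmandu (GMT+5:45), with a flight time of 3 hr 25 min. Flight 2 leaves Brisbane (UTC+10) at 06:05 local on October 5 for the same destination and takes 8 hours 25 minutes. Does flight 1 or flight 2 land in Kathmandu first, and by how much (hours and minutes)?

Flight 1 in UTC: 10:28 − 4:00 = 06:28 on Oct 4.
+3 hours and 25 minutes → arrive 09:53 UTC on Oct 4.
Flight 2 in UTC: 06:05 − 10:00 = 20:05 on Oct 4.
+8 hours 25 minutes → arrive 04:30 UTC on Oct 5.
Flight 1 lands earlier by 18 hours 37 minutes.

the first, by 18 hours 37 minutes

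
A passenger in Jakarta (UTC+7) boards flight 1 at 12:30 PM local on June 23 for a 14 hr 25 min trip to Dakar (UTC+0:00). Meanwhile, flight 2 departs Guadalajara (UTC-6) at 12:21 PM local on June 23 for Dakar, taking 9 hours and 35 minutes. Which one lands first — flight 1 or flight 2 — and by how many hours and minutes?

the first, by 8 hours 1 minute

Flight 1 in UTC: 12:30 PM − 7:00 = 5:30 AM on Jun 23.
+14 hours and 25 minutes → arrive 7:55 PM UTC on Jun 23.
Flight 2 in UTC: 12:21 PM + 6:00 = 6:21 PM on Jun 23.
+9 hours 35 minutes → arrive 3:56 AM UTC on Jun 24.
Flight 1 lands earlier by 8 hours 1 minute.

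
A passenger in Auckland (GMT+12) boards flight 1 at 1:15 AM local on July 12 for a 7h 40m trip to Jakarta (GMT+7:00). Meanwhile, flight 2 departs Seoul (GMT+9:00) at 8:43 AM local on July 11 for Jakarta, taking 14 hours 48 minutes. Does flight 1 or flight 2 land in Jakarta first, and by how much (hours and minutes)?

the second, by 6 hours 24 minutes

Flight 1 in UTC: 1:15 AM − 12:00 = 1:15 PM on Jul 11.
+7 hours and 40 minutes → arrive 8:55 PM UTC on Jul 11.
Flight 2 in UTC: 8:43 AM − 9:00 = 11:43 PM on Jul 10.
+14 hours and 48 minutes → arrive 2:31 PM UTC on Jul 11.
Flight 2 lands earlier by 6 hours 24 minutes.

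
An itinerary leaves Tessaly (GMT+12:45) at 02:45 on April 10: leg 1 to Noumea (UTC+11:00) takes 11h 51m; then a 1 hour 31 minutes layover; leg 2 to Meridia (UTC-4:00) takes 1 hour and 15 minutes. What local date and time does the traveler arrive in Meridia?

00:37 on April 10

Convert departure to UTC: 02:45 − 12:45 = 14:00 UTC on Apr 9.
Add 11 hours 51 minutes leg 1 → 01:51 UTC (Apr 10).
Add 1 hour and 31 minutes layover in Noumea → 03:22 UTC.
Add 1 hour and 15 minutes leg 2 → 04:37 UTC.
Meridia is UTC−4:00, so local arrival = 04:37 − 4:00 = 00:37 on Apr 10.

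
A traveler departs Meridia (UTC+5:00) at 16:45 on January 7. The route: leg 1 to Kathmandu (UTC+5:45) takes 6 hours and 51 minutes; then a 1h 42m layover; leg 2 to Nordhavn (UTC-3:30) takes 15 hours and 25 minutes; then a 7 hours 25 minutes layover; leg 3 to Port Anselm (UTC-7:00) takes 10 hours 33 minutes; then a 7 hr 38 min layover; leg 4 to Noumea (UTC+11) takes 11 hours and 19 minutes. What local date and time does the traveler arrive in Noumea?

11:38 on Jan 10

Convert departure to UTC: 16:45 − 5:00 = 11:45 UTC on Jan 7.
Add 6 hours 51 minutes leg 1 → 18:36 UTC.
Add 1 hour 42 minutes layover in Kathmandu → 20:18 UTC.
Add 15 hours 25 minutes leg 2 → 11:43 UTC (Jan 8).
Add 7 hours 25 minutes layover in Nordhavn → 19:08 UTC.
Add 10 hours 33 minutes leg 3 → 05:41 UTC (Jan 9).
Add 7 hours 38 minutes layover in Port Anselm → 13:19 UTC.
Add 11 hours and 19 minutes leg 4 → 00:38 UTC (Jan 10).
Noumea is UTC+11:00, so local arrival = 00:38 + 11:00 = 11:38 on Jan 10.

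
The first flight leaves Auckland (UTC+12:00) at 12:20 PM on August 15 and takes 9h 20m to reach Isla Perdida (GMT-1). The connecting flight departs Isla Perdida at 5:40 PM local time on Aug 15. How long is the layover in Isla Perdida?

Convert departure to UTC: 12:20 PM − 12:00 = 12:20 AM UTC on Aug 15.
Add 9 hours 20 minutes flight time → 9:40 AM UTC.
Isla Perdida is UTC−1:00, so local arrival = 9:40 AM − 1:00 = 8:40 AM on Aug 15.
Layover = 5:40 PM − 8:40 AM = 9 hours.

9 hours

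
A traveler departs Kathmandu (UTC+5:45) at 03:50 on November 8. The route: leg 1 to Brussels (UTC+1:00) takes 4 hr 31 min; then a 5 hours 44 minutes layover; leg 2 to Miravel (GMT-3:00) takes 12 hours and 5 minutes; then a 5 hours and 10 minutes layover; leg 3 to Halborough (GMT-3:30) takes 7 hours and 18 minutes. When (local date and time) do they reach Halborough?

05:23 on November 9

Convert departure to UTC: 03:50 − 5:45 = 22:05 UTC on Nov 7.
Add 4 hours and 31 minutes leg 1 → 02:36 UTC (Nov 8).
Add 5 hours 44 minutes layover in Brussels → 08:20 UTC.
Add 12 hours and 5 minutes leg 2 → 20:25 UTC.
Add 5 hours 10 minutes layover in Miravel → 01:35 UTC (Nov 9).
Add 7 hours 18 minutes leg 3 → 08:53 UTC.
Halborough is UTC−3:30, so local arrival = 08:53 − 3:30 = 05:23 on Nov 9.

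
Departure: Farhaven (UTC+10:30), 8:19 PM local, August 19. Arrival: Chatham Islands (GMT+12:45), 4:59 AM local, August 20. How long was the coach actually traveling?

6 hours 25 minutes

Departure in UTC: 8:19 PM − 10:30 = 9:49 AM on Aug 19.
Arrival in UTC: 4:59 AM − 12:45 = 4:14 PM on Aug 19.
Elapsed = 4:14 PM − 9:49 AM = 6 hours 25 minutes.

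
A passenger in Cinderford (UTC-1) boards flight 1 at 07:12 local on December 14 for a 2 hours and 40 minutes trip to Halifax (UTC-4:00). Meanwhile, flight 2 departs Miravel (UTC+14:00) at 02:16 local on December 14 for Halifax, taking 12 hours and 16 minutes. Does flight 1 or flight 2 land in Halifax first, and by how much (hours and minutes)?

Flight 1 in UTC: 07:12 + 1:00 = 08:12 on Dec 14.
+2 hours and 40 minutes → arrive 10:52 UTC on Dec 14.
Flight 2 in UTC: 02:16 − 14:00 = 12:16 on Dec 13.
+12 hours 16 minutes → arrive 00:32 UTC on Dec 14.
Flight 2 lands earlier by 10 hours 20 minutes.

the second, by 10 hours 20 minutes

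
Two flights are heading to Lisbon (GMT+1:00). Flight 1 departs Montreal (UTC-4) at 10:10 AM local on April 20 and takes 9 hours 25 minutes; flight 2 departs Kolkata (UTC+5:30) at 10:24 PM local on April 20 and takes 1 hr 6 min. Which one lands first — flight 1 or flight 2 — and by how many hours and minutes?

Flight 1 in UTC: 10:10 AM + 4:00 = 2:10 PM on Apr 20.
+9 hours 25 minutes → arrive 11:35 PM UTC on Apr 20.
Flight 2 in UTC: 10:24 PM − 5:30 = 4:54 PM on Apr 20.
+1 hour 6 minutes → arrive 6:00 PM UTC on Apr 20.
Flight 2 lands earlier by 5 hours 35 minutes.

the second, by 5 hours 35 minutes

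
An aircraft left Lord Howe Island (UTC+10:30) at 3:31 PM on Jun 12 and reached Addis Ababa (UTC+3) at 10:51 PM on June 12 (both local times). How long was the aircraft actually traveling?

Departure in UTC: 3:31 PM − 10:30 = 5:01 AM on Jun 12.
Arrival in UTC: 10:51 PM − 3:00 = 7:51 PM on Jun 12.
Elapsed = 7:51 PM − 5:01 AM = 14 hours 50 minutes.

14 hours 50 minutes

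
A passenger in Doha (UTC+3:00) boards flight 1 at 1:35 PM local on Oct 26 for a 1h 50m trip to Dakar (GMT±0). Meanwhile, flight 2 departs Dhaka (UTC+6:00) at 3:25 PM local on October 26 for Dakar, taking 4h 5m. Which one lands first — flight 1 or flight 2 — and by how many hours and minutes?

Flight 1 in UTC: 1:35 PM − 3:00 = 10:35 AM on Oct 26.
+1 hour 50 minutes → arrive 12:25 PM UTC on Oct 26.
Flight 2 in UTC: 3:25 PM − 6:00 = 9:25 AM on Oct 26.
+4 hours and 5 minutes → arrive 1:30 PM UTC on Oct 26.
Flight 1 lands earlier by 1 hour 5 minutes.

the first, by 1 hour 5 minutes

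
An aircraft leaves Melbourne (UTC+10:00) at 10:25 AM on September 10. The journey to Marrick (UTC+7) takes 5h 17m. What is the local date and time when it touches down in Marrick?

Convert departure to UTC: 10:25 AM − 10:00 = 12:25 AM UTC on Sep 10.
Add 5 hours 17 minutes travel time → 5:42 AM UTC.
Marrick is UTC+7:00, so local arrival = 5:42 AM + 7:00 = 12:42 PM on Sep 10.

12:42 PM on Sep 10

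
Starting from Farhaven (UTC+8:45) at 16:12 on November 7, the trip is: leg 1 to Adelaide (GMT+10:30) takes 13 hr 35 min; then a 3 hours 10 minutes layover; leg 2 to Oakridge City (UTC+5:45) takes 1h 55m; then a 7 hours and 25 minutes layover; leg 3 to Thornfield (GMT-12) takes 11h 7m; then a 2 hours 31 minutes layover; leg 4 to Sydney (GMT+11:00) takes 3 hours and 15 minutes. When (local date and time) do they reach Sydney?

Convert departure to UTC: 16:12 − 8:45 = 07:27 UTC on Nov 7.
Add 13 hours and 35 minutes leg 1 → 21:02 UTC.
Add 3 hours and 10 minutes layover in Adelaide → 00:12 UTC (Nov 8).
Add 1 hour 55 minutes leg 2 → 02:07 UTC.
Add 7 hours 25 minutes layover in Oakridge City → 09:32 UTC.
Add 11 hours 7 minutes leg 3 → 20:39 UTC.
Add 2 hours 31 minutes layover in Thornfield → 23:10 UTC.
Add 3 hours and 15 minutes leg 4 → 02:25 UTC (Nov 9).
Sydney is UTC+11:00, so local arrival = 02:25 + 11:00 = 13:25 on Nov 9.

13:25 on November 9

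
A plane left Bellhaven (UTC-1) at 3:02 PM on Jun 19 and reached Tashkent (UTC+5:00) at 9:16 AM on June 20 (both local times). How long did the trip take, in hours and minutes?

Tashkent is 6:00 ahead of Bellhaven.
Clock-face elapsed time (ignoring zones) is 18 hours 14 minutes.
Actual elapsed = 18 hours 14 minutes − 6:00 = 12 hours 14 minutes.

12 hours 14 minutes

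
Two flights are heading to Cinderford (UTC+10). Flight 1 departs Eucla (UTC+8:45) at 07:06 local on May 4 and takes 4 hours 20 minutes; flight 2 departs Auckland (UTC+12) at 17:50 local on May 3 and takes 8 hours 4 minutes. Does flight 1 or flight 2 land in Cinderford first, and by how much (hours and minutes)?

the second, by 12 hours 47 minutes

Flight 1 in UTC: 07:06 − 8:45 = 22:21 on May 3.
+4 hours 20 minutes → arrive 02:41 UTC on May 4.
Flight 2 in UTC: 17:50 − 12:00 = 05:50 on May 3.
+8 hours 4 minutes → arrive 13:54 UTC on May 3.
Flight 2 lands earlier by 12 hours 47 minutes.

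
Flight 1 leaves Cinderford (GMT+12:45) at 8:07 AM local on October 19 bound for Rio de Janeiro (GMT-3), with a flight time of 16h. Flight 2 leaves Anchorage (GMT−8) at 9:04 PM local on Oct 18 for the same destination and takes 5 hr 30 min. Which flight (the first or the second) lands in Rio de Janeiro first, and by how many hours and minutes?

the second, by 48 minutes

Flight 1 in UTC: 8:07 AM − 12:45 = 7:22 PM on Oct 18.
+16 hours → arrive 11:22 AM UTC on Oct 19.
Flight 2 in UTC: 9:04 PM + 8:00 = 5:04 AM on Oct 19.
+5 hours 30 minutes → arrive 10:34 AM UTC on Oct 19.
Flight 2 lands earlier by 48 minutes.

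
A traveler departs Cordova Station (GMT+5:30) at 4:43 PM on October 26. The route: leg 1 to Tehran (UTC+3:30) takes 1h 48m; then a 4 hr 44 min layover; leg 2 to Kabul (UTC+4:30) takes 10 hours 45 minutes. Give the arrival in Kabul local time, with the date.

Convert departure to UTC: 4:43 PM − 5:30 = 11:13 AM UTC on Oct 26.
Add 1 hour and 48 minutes leg 1 → 1:01 PM UTC.
Add 4 hours 44 minutes layover in Tehran → 5:45 PM UTC.
Add 10 hours and 45 minutes leg 2 → 4:30 AM UTC (Oct 27).
Kabul is UTC+4:30, so local arrival = 4:30 AM + 4:30 = 9:00 AM on Oct 27.

9:00 AM on Oct 27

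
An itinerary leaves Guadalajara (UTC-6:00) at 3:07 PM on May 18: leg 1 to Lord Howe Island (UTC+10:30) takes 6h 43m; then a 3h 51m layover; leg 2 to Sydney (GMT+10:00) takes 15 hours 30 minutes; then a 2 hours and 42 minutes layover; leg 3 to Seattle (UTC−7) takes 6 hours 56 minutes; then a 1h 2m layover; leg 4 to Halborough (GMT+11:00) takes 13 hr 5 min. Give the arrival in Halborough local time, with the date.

9:56 AM on May 21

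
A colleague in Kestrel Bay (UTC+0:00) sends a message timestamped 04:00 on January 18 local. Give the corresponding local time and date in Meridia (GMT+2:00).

06:00 on January 18

Kestrel Bay is UTC+0 so that is 04:00 UTC.
Meridia is UTC+2:00: 04:00 + 2:00 = 06:00 on Jan 18.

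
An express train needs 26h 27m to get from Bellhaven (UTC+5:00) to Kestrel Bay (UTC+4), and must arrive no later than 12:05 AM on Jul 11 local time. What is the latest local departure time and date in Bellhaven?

Target arrival in UTC: 12:05 AM − 4:00 = 8:05 PM on Jul 10.
Subtract 26 hours and 27 minutes → departure 5:38 PM UTC on Jul 9.
Bellhaven is UTC+5:00: 5:38 PM + 5:00 = 10:38 PM on Jul 9.

10:38 PM on Jul 9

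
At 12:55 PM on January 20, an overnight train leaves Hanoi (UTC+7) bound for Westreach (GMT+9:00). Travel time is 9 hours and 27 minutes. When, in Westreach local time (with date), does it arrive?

12:22 AM on Jan 21

Convert departure to UTC: 12:55 PM − 7:00 = 5:55 AM UTC on Jan 20.
Add 9 hours and 27 minutes travel time → 3:22 PM UTC.
Westreach is UTC+9:00, so local arrival = 3:22 PM + 9:00 = 12:22 AM on Jan 21.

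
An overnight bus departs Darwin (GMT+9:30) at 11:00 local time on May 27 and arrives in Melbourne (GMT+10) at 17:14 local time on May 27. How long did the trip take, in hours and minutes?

Melbourne is 0:30 ahead of Darwin.
Clock-face elapsed time (ignoring zones) is 6 hours 14 minutes.
Actual elapsed = 6 hours 14 minutes − 0:30 = 5 hours 44 minutes.

5 hours 44 minutes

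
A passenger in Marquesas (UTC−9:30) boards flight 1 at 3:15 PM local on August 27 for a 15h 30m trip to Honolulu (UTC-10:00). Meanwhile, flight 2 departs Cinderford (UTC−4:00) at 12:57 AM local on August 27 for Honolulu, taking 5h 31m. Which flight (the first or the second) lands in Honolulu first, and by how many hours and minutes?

Flight 1 in UTC: 3:15 PM + 9:30 = 12:45 AM on Aug 28.
+15 hours 30 minutes → arrive 4:15 PM UTC on Aug 28.
Flight 2 in UTC: 12:57 AM + 4:00 = 4:57 AM on Aug 27.
+5 hours 31 minutes → arrive 10:28 AM UTC on Aug 27.
Flight 2 lands earlier by 29 hours 47 minutes.

the second, by 29 hours 47 minutes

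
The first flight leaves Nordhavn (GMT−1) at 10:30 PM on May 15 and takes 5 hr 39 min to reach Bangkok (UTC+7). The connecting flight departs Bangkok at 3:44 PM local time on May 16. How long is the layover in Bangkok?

Convert departure to UTC: 10:30 PM + 1:00 = 11:30 PM UTC on May 15.
Add 5 hours and 39 minutes flight time → 5:09 AM UTC (May 16).
Bangkok is UTC+7:00, so local arrival = 5:09 AM + 7:00 = 12:09 PM on May 16.
Layover = 3:44 PM − 12:09 PM = 3 hours 35 minutes.

3 hours 35 minutes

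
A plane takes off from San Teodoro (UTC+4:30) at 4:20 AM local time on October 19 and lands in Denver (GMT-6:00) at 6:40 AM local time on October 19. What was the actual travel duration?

12 hours 50 minutes

Departure in UTC: 4:20 AM − 4:30 = 11:50 PM on Oct 18.
Arrival in UTC: 6:40 AM + 6:00 = 12:40 PM on Oct 19.
Elapsed = 12:40 PM − 11:50 PM (+1 day) = 12 hours 50 minutes.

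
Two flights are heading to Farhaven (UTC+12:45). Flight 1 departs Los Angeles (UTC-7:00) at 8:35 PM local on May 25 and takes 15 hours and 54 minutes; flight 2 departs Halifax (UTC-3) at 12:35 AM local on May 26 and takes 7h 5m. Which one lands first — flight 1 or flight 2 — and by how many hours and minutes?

the second, by 8 hours 49 minutes

Flight 1 in UTC: 8:35 PM + 7:00 = 3:35 AM on May 26.
+15 hours 54 minutes → arrive 7:29 PM UTC on May 26.
Flight 2 in UTC: 12:35 AM + 3:00 = 3:35 AM on May 26.
+7 hours and 5 minutes → arrive 10:40 AM UTC on May 26.
Flight 2 lands earlier by 8 hours 49 minutes.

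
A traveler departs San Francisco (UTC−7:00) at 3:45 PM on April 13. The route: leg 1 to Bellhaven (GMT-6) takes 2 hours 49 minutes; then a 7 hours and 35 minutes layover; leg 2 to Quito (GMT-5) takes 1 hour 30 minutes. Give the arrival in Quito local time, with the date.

5:39 AM on April 14

Convert departure to UTC: 3:45 PM + 7:00 = 10:45 PM UTC on Apr 13.
Add 2 hours and 49 minutes leg 1 → 1:34 AM UTC (Apr 14).
Add 7 hours and 35 minutes layover in Bellhaven → 9:09 AM UTC.
Add 1 hour 30 minutes leg 2 → 10:39 AM UTC.
Quito is UTC−5:00, so local arrival = 10:39 AM − 5:00 = 5:39 AM on Apr 14.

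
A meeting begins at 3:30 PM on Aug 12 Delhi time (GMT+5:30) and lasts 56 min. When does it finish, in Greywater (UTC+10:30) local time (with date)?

Greywater is 5:00 ahead of Delhi.
After 56 minutes it is 4:26 PM in Delhi.
Shift by the zone difference: 4:26 PM + 5:00 = 9:26 PM on Aug 12 in Greywater.

9:26 PM on August 12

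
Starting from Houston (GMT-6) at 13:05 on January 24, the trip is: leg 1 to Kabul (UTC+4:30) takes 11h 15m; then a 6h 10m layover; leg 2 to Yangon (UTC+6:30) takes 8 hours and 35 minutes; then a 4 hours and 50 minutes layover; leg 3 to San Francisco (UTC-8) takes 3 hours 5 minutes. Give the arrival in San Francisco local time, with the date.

Convert departure to UTC: 13:05 + 6:00 = 19:05 UTC on Jan 24.
Add 11 hours 15 minutes leg 1 → 06:20 UTC (Jan 25).
Add 6 hours 10 minutes layover in Kabul → 12:30 UTC.
Add 8 hours 35 minutes leg 2 → 21:05 UTC.
Add 4 hours and 50 minutes layover in Yangon → 01:55 UTC (Jan 26).
Add 3 hours 5 minutes leg 3 → 05:00 UTC.
San Francisco is UTC−8:00, so local arrival = 05:00 − 8:00 = 21:00 on Jan 25.

21:00 on Jan 25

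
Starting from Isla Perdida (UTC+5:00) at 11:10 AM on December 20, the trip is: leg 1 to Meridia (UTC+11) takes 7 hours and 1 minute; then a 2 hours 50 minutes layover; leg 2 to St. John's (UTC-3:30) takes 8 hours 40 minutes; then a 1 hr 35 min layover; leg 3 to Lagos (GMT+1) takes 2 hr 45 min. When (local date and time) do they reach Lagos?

6:01 AM on December 21

Convert departure to UTC: 11:10 AM − 5:00 = 6:10 AM UTC on Dec 20.
Add 7 hours and 1 minute leg 1 → 1:11 PM UTC.
Add 2 hours and 50 minutes layover in Meridia → 4:01 PM UTC.
Add 8 hours and 40 minutes leg 2 → 12:41 AM UTC (Dec 21).
Add 1 hour 35 minutes layover in St. John's → 2:16 AM UTC.
Add 2 hours and 45 minutes leg 3 → 5:01 AM UTC.
Lagos is UTC+1:00, so local arrival = 5:01 AM + 1:00 = 6:01 AM on Dec 21.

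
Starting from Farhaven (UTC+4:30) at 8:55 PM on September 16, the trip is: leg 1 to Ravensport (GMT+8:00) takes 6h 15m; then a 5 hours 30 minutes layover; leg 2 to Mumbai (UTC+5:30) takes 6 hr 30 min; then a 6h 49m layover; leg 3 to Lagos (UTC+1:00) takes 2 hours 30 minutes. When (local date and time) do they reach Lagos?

Convert departure to UTC: 8:55 PM − 4:30 = 4:25 PM UTC on Sep 16.
Add 6 hours and 15 minutes leg 1 → 10:40 PM UTC.
Add 5 hours and 30 minutes layover in Ravensport → 4:10 AM UTC (Sep 17).
Add 6 hours and 30 minutes leg 2 → 10:40 AM UTC.
Add 6 hours 49 minutes layover in Mumbai → 5:29 PM UTC.
Add 2 hours 30 minutes leg 3 → 7:59 PM UTC.
Lagos is UTC+1:00, so local arrival = 7:59 PM + 1:00 = 8:59 PM on Sep 17.

8:59 PM on Sep 17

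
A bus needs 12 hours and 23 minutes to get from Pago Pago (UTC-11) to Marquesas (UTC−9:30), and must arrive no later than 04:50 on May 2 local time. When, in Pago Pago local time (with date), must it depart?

14:57 on May 1

Target arrival in UTC: 04:50 + 9:30 = 14:20 on May 2.
Subtract 12 hours and 23 minutes → departure 01:57 UTC on May 2.
Pago Pago is UTC−11:00: 01:57 − 11:00 = 14:57 on May 1.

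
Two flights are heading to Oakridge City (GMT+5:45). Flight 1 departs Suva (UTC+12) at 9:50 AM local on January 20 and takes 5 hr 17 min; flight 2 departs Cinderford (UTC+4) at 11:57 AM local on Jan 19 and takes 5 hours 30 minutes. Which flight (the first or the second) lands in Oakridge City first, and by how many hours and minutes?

the second, by 13 hours 40 minutes

Flight 1 in UTC: 9:50 AM − 12:00 = 9:50 PM on Jan 19.
+5 hours and 17 minutes → arrive 3:07 AM UTC on Jan 20.
Flight 2 in UTC: 11:57 AM − 4:00 = 7:57 AM on Jan 19.
+5 hours and 30 minutes → arrive 1:27 PM UTC on Jan 19.
Flight 2 lands earlier by 13 hours 40 minutes.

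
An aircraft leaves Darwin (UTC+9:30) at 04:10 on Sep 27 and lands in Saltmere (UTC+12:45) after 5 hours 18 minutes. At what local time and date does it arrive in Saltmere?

Saltmere is 3:15 ahead of Darwin.
After 5 hours 18 minutes it is 09:28 in Darwin.
Shift by the zone difference: 09:28 + 3:15 = 12:43 on Sep 27 in Saltmere.

12:43 on September 27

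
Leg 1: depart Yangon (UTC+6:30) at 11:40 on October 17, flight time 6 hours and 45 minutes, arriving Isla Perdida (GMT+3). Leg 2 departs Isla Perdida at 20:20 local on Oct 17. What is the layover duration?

Convert departure to UTC: 11:40 − 6:30 = 05:10 UTC on Oct 17.
Add 6 hours 45 minutes flight time → 11:55 UTC.
Isla Perdida is UTC+3:00, so local arrival = 11:55 + 3:00 = 14:55 on Oct 17.
Layover = 20:20 − 14:55 = 5 hours 25 minutes.

5 hours 25 minutes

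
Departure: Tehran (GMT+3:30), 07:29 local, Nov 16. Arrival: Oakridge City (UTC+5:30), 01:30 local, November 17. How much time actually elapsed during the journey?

16 hours 1 minute

Departure in UTC: 07:29 − 3:30 = 03:59 on Nov 16.
Arrival in UTC: 01:30 − 5:30 = 20:00 on Nov 16.
Elapsed = 20:00 − 03:59 = 16 hours 1 minute.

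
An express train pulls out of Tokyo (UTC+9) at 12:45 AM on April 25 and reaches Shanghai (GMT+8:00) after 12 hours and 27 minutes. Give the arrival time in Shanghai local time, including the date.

12:12 PM on Apr 25

Convert departure to UTC: 12:45 AM − 9:00 = 3:45 PM UTC on Apr 24.
Add 12 hours and 27 minutes travel time → 4:12 AM UTC (Apr 25).
Shanghai is UTC+8:00, so local arrival = 4:12 AM + 8:00 = 12:12 PM on Apr 25.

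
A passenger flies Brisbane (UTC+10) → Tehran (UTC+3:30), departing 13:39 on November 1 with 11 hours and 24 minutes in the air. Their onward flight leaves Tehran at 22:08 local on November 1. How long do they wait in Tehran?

3 hours 35 minutes

Convert departure to UTC: 13:39 − 10:00 = 03:39 UTC on Nov 1.
Add 11 hours and 24 minutes flight time → 15:03 UTC.
Tehran is UTC+3:30, so local arrival = 15:03 + 3:30 = 18:33 on Nov 1.
Layover = 22:08 − 18:33 = 3 hours 35 minutes.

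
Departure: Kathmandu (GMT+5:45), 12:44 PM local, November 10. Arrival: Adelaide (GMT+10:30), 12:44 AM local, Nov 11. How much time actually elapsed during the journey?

7 hours 15 minutes

Adelaide is 4:45 ahead of Kathmandu.
Clock-face elapsed time (ignoring zones) is 12 hours.
Actual elapsed = 12 hours − 4:45 = 7 hours 15 minutes.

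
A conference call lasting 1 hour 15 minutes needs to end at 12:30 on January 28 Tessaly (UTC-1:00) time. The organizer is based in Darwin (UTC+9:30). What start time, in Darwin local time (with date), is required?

21:45 on Jan 28

Target end time in UTC: 12:30 + 1:00 = 13:30 on Jan 28.
Subtract 1 hour and 15 minutes → start 12:15 UTC on Jan 28.
Darwin is UTC+9:30: 12:15 + 9:30 = 21:45 on Jan 28.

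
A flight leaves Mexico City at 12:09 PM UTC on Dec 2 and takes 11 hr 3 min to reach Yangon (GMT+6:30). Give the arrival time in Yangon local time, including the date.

5:42 AM on December 3

Departure is given in UTC: 12:09 PM on Dec 2.
Add 11 hours 3 minutes → 11:12 PM UTC.
Yangon is UTC+6:30: 11:12 PM + 6:30 = 5:42 AM on Dec 3.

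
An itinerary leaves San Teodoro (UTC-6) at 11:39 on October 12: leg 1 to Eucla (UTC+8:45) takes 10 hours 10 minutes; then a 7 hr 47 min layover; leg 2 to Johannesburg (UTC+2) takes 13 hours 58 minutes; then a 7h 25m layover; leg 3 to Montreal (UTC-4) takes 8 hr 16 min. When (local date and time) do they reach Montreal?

13:15 on Oct 14

Convert departure to UTC: 11:39 + 6:00 = 17:39 UTC on Oct 12.
Add 10 hours and 10 minutes leg 1 → 03:49 UTC (Oct 13).
Add 7 hours and 47 minutes layover in Eucla → 11:36 UTC.
Add 13 hours and 58 minutes leg 2 → 01:34 UTC (Oct 14).
Add 7 hours and 25 minutes layover in Johannesburg → 08:59 UTC.
Add 8 hours and 16 minutes leg 3 → 17:15 UTC.
Montreal is UTC−4:00, so local arrival = 17:15 − 4:00 = 13:15 on Oct 14.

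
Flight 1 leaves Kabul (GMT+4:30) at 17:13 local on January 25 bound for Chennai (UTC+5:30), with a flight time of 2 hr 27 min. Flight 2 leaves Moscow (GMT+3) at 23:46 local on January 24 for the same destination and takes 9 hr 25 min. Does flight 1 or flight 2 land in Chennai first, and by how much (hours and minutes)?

the second, by 8 hours 59 minutes

Flight 1 in UTC: 17:13 − 4:30 = 12:43 on Jan 25.
+2 hours and 27 minutes → arrive 15:10 UTC on Jan 25.
Flight 2 in UTC: 23:46 − 3:00 = 20:46 on Jan 24.
+9 hours 25 minutes → arrive 06:11 UTC on Jan 25.
Flight 2 lands earlier by 8 hours 59 minutes.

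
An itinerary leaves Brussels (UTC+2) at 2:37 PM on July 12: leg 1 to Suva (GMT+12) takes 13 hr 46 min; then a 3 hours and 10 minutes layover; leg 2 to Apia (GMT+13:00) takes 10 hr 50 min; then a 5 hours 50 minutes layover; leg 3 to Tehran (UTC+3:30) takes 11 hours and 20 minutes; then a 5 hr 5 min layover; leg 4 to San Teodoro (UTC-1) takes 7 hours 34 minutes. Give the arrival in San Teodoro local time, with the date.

9:12 PM on July 14

Convert departure to UTC: 2:37 PM − 2:00 = 12:37 PM UTC on Jul 12.
Add 13 hours and 46 minutes leg 1 → 2:23 AM UTC (Jul 13).
Add 3 hours 10 minutes layover in Suva → 5:33 AM UTC.
Add 10 hours 50 minutes leg 2 → 4:23 PM UTC.
Add 5 hours and 50 minutes layover in Apia → 10:13 PM UTC.
Add 11 hours and 20 minutes leg 3 → 9:33 AM UTC (Jul 14).
Add 5 hours and 5 minutes layover in Tehran → 2:38 PM UTC.
Add 7 hours 34 minutes leg 4 → 10:12 PM UTC.
San Teodoro is UTC−1:00, so local arrival = 10:12 PM − 1:00 = 9:12 PM on Jul 14.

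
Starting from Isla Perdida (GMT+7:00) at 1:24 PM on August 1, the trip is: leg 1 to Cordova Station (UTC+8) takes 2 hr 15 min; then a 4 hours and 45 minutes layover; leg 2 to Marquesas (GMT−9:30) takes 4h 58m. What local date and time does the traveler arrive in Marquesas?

8:52 AM on August 1

Convert departure to UTC: 1:24 PM − 7:00 = 6:24 AM UTC on Aug 1.
Add 2 hours and 15 minutes leg 1 → 8:39 AM UTC.
Add 4 hours 45 minutes layover in Cordova Station → 1:24 PM UTC.
Add 4 hours and 58 minutes leg 2 → 6:22 PM UTC.
Marquesas is UTC−9:30, so local arrival = 6:22 PM − 9:30 = 8:52 AM on Aug 1.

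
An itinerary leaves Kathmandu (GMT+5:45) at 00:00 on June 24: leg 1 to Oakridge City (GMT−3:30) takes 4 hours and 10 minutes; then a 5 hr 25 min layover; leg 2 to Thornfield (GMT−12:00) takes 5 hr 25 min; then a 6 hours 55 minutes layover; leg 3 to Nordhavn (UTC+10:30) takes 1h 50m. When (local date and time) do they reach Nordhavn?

04:30 on June 25

Convert departure to UTC: 00:00 − 5:45 = 18:15 UTC on Jun 23.
Add 4 hours and 10 minutes leg 1 → 22:25 UTC.
Add 5 hours and 25 minutes layover in Oakridge City → 03:50 UTC (Jun 24).
Add 5 hours and 25 minutes leg 2 → 09:15 UTC.
Add 6 hours 55 minutes layover in Thornfield → 16:10 UTC.
Add 1 hour 50 minutes leg 3 → 18:00 UTC.
Nordhavn is UTC+10:30, so local arrival = 18:00 + 10:30 = 04:30 on Jun 25.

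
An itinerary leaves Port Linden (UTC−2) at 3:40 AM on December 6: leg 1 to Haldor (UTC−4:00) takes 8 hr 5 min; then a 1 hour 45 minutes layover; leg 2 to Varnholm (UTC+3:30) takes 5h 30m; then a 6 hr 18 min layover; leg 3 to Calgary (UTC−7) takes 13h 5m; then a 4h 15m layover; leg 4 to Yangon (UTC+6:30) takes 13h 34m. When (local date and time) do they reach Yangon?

Convert departure to UTC: 3:40 AM + 2:00 = 5:40 AM UTC on Dec 6.
Add 8 hours and 5 minutes leg 1 → 1:45 PM UTC.
Add 1 hour and 45 minutes layover in Haldor → 3:30 PM UTC.
Add 5 hours 30 minutes leg 2 → 9:00 PM UTC.
Add 6 hours and 18 minutes layover in Varnholm → 3:18 AM UTC (Dec 7).
Add 13 hours and 5 minutes leg 3 → 4:23 PM UTC.
Add 4 hours 15 minutes layover in Calgary → 8:38 PM UTC.
Add 13 hours 34 minutes leg 4 → 10:12 AM UTC (Dec 8).
Yangon is UTC+6:30, so local arrival = 10:12 AM + 6:30 = 4:42 PM on Dec 8.

4:42 PM on December 8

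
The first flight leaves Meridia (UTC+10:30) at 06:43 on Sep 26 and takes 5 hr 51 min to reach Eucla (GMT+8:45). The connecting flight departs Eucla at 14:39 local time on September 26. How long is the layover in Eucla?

Convert departure to UTC: 06:43 − 10:30 = 20:13 UTC on Sep 25.
Add 5 hours 51 minutes flight time → 02:04 UTC (Sep 26).
Eucla is UTC+8:45, so local arrival = 02:04 + 8:45 = 10:49 on Sep 26.
Layover = 14:39 − 10:49 = 3 hours 50 minutes.

3 hours 50 minutes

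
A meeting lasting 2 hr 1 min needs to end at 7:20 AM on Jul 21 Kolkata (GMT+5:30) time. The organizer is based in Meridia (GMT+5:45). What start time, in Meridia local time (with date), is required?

5:34 AM on July 21

Target end time in UTC: 7:20 AM − 5:30 = 1:50 AM on Jul 21.
Subtract 2 hours and 1 minute → start 11:49 PM UTC on Jul 20.
Meridia is UTC+5:45: 11:49 PM + 5:45 = 5:34 AM on Jul 21.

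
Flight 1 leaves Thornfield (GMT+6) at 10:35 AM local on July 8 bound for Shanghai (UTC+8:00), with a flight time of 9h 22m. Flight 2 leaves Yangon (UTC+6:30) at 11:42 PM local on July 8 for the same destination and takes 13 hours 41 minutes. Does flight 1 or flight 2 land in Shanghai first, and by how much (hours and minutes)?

Flight 1 in UTC: 10:35 AM − 6:00 = 4:35 AM on Jul 8.
+9 hours and 22 minutes → arrive 1:57 PM UTC on Jul 8.
Flight 2 in UTC: 11:42 PM − 6:30 = 5:12 PM on Jul 8.
+13 hours and 41 minutes → arrive 6:53 AM UTC on Jul 9.
Flight 1 lands earlier by 16 hours 56 minutes.

the first, by 16 hours 56 minutes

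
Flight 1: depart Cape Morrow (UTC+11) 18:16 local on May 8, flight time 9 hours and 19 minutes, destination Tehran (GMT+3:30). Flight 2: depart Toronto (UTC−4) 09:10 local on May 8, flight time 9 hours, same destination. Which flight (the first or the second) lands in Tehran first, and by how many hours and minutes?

the first, by 5 hours 35 minutes

Flight 1 in UTC: 18:16 − 11:00 = 07:16 on May 8.
+9 hours and 19 minutes → arrive 16:35 UTC on May 8.
Flight 2 in UTC: 09:10 + 4:00 = 13:10 on May 8.
+9 hours → arrive 22:10 UTC on May 8.
Flight 1 lands earlier by 5 hours 35 minutes.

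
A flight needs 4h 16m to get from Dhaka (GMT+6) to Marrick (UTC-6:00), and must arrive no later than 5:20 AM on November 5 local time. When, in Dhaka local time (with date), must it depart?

1:04 PM on Nov 5

Target arrival in UTC: 5:20 AM + 6:00 = 11:20 AM on Nov 5.
Subtract 4 hours and 16 minutes → departure 7:04 AM UTC on Nov 5.
Dhaka is UTC+6:00: 7:04 AM + 6:00 = 1:04 PM on Nov 5.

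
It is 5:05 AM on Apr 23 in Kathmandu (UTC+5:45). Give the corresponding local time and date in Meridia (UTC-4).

7:20 PM on Apr 22

In UTC: 5:05 AM − 5:45 = 11:20 PM on Apr 22.
Meridia is UTC−4:00: 11:20 PM − 4:00 = 7:20 PM on Apr 22.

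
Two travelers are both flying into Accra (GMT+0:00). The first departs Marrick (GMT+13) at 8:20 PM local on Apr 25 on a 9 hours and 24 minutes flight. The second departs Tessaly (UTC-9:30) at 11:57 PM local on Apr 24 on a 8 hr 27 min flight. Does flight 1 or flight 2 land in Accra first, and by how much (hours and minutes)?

the first, by 1 hour 10 minutes

Flight 1 in UTC: 8:20 PM − 13:00 = 7:20 AM on Apr 25.
+9 hours 24 minutes → arrive 4:44 PM UTC on Apr 25.
Flight 2 in UTC: 11:57 PM + 9:30 = 9:27 AM on Apr 25.
+8 hours 27 minutes → arrive 5:54 PM UTC on Apr 25.
Flight 1 lands earlier by 1 hour 10 minutes.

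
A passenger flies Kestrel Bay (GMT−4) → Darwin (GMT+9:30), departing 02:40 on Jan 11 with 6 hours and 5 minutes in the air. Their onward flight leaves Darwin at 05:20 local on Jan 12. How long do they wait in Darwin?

7 hours 5 minutes

Convert departure to UTC: 02:40 + 4:00 = 06:40 UTC on Jan 11.
Add 6 hours and 5 minutes flight time → 12:45 UTC.
Darwin is UTC+9:30, so local arrival = 12:45 + 9:30 = 22:15 on Jan 11.
Layover = 05:20 − 22:15 (+1 day) = 7 hours 5 minutes.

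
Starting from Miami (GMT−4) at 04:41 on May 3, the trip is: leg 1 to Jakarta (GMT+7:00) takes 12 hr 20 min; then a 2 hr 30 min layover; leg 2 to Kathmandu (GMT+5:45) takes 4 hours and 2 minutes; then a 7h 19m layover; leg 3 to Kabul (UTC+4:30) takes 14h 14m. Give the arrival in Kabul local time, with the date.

Convert departure to UTC: 04:41 + 4:00 = 08:41 UTC on May 3.
Add 12 hours and 20 minutes leg 1 → 21:01 UTC.
Add 2 hours and 30 minutes layover in Jakarta → 23:31 UTC.
Add 4 hours and 2 minutes leg 2 → 03:33 UTC (May 4).
Add 7 hours and 19 minutes layover in Kathmandu → 10:52 UTC.
Add 14 hours 14 minutes leg 3 → 01:06 UTC (May 5).
Kabul is UTC+4:30, so local arrival = 01:06 + 4:30 = 05:36 on May 5.

05:36 on May 5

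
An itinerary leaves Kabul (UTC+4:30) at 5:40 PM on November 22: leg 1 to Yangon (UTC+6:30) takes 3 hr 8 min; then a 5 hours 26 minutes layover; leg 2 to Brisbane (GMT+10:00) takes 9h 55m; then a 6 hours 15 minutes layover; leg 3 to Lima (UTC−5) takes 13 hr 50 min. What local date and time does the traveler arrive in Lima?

10:44 PM on November 23

Convert departure to UTC: 5:40 PM − 4:30 = 1:10 PM UTC on Nov 22.
Add 3 hours and 8 minutes leg 1 → 4:18 PM UTC.
Add 5 hours 26 minutes layover in Yangon → 9:44 PM UTC.
Add 9 hours and 55 minutes leg 2 → 7:39 AM UTC (Nov 23).
Add 6 hours and 15 minutes layover in Brisbane → 1:54 PM UTC.
Add 13 hours 50 minutes leg 3 → 3:44 AM UTC (Nov 24).
Lima is UTC−5:00, so local arrival = 3:44 AM − 5:00 = 10:44 PM on Nov 23.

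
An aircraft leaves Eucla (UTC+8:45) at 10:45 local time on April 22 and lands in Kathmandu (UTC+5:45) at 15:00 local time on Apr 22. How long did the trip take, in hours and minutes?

Departure in UTC: 10:45 − 8:45 = 02:00 on Apr 22.
Arrival in UTC: 15:00 − 5:45 = 09:15 on Apr 22.
Elapsed = 09:15 − 02:00 = 7 hours 15 minutes.

7 hours 15 minutes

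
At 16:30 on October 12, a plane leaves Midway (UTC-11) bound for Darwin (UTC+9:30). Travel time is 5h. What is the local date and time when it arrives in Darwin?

18:00 on October 13

Darwin is 20:30 ahead of Midway.
After 5 hours it is 21:30 in Midway.
Shift by the zone difference: 21:30 + 20:30 = 18:00 on Oct 13 in Darwin.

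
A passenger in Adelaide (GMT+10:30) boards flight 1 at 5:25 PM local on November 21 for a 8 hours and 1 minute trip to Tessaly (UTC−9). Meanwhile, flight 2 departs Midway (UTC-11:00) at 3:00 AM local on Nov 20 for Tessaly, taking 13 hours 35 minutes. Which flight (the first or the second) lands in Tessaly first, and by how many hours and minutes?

the second, by 11 hours 21 minutes

Flight 1 in UTC: 5:25 PM − 10:30 = 6:55 AM on Nov 21.
+8 hours 1 minute → arrive 2:56 PM UTC on Nov 21.
Flight 2 in UTC: 3:00 AM + 11:00 = 2:00 PM on Nov 20.
+13 hours and 35 minutes → arrive 3:35 AM UTC on Nov 21.
Flight 2 lands earlier by 11 hours 21 minutes.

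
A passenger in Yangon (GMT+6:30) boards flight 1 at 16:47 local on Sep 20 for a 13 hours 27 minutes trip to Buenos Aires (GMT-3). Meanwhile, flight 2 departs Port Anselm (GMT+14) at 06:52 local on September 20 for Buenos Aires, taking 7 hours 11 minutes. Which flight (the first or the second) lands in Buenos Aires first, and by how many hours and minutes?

Flight 1 in UTC: 16:47 − 6:30 = 10:17 on Sep 20.
+13 hours and 27 minutes → arrive 23:44 UTC on Sep 20.
Flight 2 in UTC: 06:52 − 14:00 = 16:52 on Sep 19.
+7 hours 11 minutes → arrive 00:03 UTC on Sep 20.
Flight 2 lands earlier by 23 hours 41 minutes.

the second, by 23 hours 41 minutes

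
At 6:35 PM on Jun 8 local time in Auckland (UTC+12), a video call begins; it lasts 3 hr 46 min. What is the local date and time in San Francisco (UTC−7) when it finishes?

3:21 AM on Jun 8

Convert start to UTC: 6:35 PM − 12:00 = 6:35 AM UTC on Jun 8.
Add 3 hours 46 minutes duration → 10:21 AM UTC.
San Francisco is UTC−7:00, so local end time = 10:21 AM − 7:00 = 3:21 AM on Jun 8.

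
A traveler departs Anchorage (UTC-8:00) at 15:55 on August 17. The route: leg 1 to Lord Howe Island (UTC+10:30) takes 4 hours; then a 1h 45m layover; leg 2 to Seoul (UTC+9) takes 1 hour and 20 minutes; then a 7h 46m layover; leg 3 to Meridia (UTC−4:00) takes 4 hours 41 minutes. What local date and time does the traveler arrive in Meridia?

Convert departure to UTC: 15:55 + 8:00 = 23:55 UTC on Aug 17.
Add 4 hours leg 1 → 03:55 UTC (Aug 18).
Add 1 hour and 45 minutes layover in Lord Howe Island → 05:40 UTC.
Add 1 hour and 20 minutes leg 2 → 07:00 UTC.
Add 7 hours 46 minutes layover in Seoul → 14:46 UTC.
Add 4 hours and 41 minutes leg 3 → 19:27 UTC.
Meridia is UTC−4:00, so local arrival = 19:27 − 4:00 = 15:27 on Aug 18.

15:27 on Aug 18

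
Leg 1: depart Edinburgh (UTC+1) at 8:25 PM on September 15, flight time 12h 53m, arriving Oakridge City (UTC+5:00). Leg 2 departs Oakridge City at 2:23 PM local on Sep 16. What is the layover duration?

1 hour 5 minutes

Convert departure to UTC: 8:25 PM − 1:00 = 7:25 PM UTC on Sep 15.
Add 12 hours 53 minutes flight time → 8:18 AM UTC (Sep 16).
Oakridge City is UTC+5:00, so local arrival = 8:18 AM + 5:00 = 1:18 PM on Sep 16.
Layover = 2:23 PM − 1:18 PM = 1 hour 5 minutes.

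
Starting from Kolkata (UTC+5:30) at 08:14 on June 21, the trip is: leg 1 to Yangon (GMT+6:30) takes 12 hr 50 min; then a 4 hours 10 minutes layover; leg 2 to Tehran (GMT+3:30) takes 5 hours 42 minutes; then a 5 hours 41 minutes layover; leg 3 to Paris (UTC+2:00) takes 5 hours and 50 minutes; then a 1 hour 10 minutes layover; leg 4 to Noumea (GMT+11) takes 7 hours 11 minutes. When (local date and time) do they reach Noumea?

Convert departure to UTC: 08:14 − 5:30 = 02:44 UTC on Jun 21.
Add 12 hours 50 minutes leg 1 → 15:34 UTC.
Add 4 hours and 10 minutes layover in Yangon → 19:44 UTC.
Add 5 hours and 42 minutes leg 2 → 01:26 UTC (Jun 22).
Add 5 hours and 41 minutes layover in Tehran → 07:07 UTC.
Add 5 hours and 50 minutes leg 3 → 12:57 UTC.
Add 1 hour and 10 minutes layover in Paris → 14:07 UTC.
Add 7 hours and 11 minutes leg 4 → 21:18 UTC.
Noumea is UTC+11:00, so local arrival = 21:18 + 11:00 = 08:18 on Jun 23.

08:18 on June 23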